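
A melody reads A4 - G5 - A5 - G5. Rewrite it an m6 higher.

F5 Eb6 F6 Eb6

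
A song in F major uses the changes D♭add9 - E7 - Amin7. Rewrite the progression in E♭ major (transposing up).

F major up to E♭ major is a minor seventh; each chord root moves by that interval while the quality stays the same.
D♭add9: root D♭ up a minor seventh → Cb, giving Cbadd9.
E7: root E up a minor seventh → D, giving D7.
Amin7: root A up a minor seventh → G, giving Gmin7.

Cbadd9 D7 Gmin7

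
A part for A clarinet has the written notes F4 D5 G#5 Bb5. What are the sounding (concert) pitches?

D4 B4 E#5 G5

The A clarinet sounds a minor third below written, so transpose each written note down a minor third.
F4 becomes D4
D5 becomes B4
G#5 becomes E#5
Bb5 becomes G5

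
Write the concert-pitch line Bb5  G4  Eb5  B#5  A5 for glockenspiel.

Bb3 G2 Eb3 B#3 A3

The glockenspiel sounds a perfect fifteenth above written, so the written part must be a perfect fifteenth below concert — transpose each note down.
Bb5 becomes Bb3
G4 becomes G2
Eb5 becomes Eb3
B#5 becomes B#3
A5 becomes A3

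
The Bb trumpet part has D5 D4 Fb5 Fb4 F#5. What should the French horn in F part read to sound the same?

G5 G4 Bbb5 Bbb4 B5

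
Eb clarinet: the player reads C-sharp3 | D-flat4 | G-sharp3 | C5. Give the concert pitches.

E3 Fb4 B3 Eb5

The Eb clarinet sounds a minor third above written, so transpose each written note up a minor third.
C#3 gives E3
Db4 gives Fb4
G#3 gives B3
C5 gives Eb5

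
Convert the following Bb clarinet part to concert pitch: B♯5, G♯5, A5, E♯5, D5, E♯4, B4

A#5 F#5 G5 D#5 C5 D#4 A4

Written C4 on the Bb clarinet sounds as Bb3, a major second lower; apply that shift to every note.
B#5 to A#5
G#5 to F#5
A5 to G5
E#5 to D#5
D5 to C5
E#4 to D#4
B4 to A4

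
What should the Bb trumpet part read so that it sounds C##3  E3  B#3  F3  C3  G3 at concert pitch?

D##3 F#3 C##4 G3 D3 A3

The Bb trumpet sounds a major second below written, so the written part must be a major second above concert — transpose each note up.
C##3 becomes D##3
E3 becomes F#3
B#3 becomes C##4
F3 becomes G3
C3 becomes D3
G3 becomes A3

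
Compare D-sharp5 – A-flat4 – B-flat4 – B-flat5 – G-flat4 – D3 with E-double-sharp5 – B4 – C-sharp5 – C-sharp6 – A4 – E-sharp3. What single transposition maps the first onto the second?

up an augmented second

From D#5 to E##5 is 2 letter names — a second of some quality.
D#5 to E##5 is 3 semitones, which makes it an augmented second; the second version is higher, so the direction is up.
Checking another pair — D3 → E#3 — gives the same interval.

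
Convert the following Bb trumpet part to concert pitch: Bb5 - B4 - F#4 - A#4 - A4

Ab5 A4 E4 G#4 G4

Written C4 on the Bb trumpet sounds as Bb3, a major second lower; apply that shift to every note.
Bb5 to Ab5
B4 to A4
F#4 to E4
A#4 to G#4
A4 to G4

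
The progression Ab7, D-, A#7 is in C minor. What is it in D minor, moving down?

Bb7 E- B#7

C minor down to D minor is a minor seventh; each chord root moves by that interval while the quality stays the same.
Ab7: root Ab down a minor seventh → Bb, giving Bb7.
D-: root D down a minor seventh → E, giving E-.
A#7: root A# down a minor seventh → B#, giving B#7.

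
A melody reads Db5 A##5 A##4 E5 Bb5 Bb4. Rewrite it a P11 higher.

Db5 up a perfect eleventh is Gb6.
A##5: an eleventh up reaches D, and 17 semitones makes it D##7.
A perfect eleventh up from A##4 gives D##6.
E5 up a perfect eleventh is A6.
Bb5 up a perfect eleventh is Eb7.
Bb4: an eleventh up reaches E, and 17 semitones makes it Eb6.

Gb6 D##7 D##6 A6 Eb7 Eb6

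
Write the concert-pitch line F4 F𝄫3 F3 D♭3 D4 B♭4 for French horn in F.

Written C4 sounds as F3 on the French horn in F, so concert pitches are written a perfect fifth up.
F4 gives C5
Fbb3 gives Cbb4
F3 gives C4
Db3 gives Ab3
D4 gives A4
Bb4 gives F5

C5 Cbb4 C4 Ab3 A4 F5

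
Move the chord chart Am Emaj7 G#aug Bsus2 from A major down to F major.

A major down to F major is a major third; each chord root moves by that interval while the quality stays the same.
Am: root A down a major third → F, giving Fm.
Emaj7: root E down a major third → C, giving Cmaj7.
G#aug: root G# down a major third → E, giving Eaug.
Bsus2: root B down a major third → G, giving Gsus2.

Fm Cmaj7 Eaug Gsus2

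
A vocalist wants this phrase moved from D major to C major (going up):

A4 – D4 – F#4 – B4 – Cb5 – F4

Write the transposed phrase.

From D up to C is a minor seventh; apply that to each pitch.
A4 → G5
D4 → C5
F#4 → E5
B4 → A5
Cb5 → Bbb5
F4 → Eb5

G5 C5 E5 A5 Bbb5 Eb5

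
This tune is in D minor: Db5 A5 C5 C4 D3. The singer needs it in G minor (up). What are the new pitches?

D minor to G minor up is a perfect fourth, so every note moves up by that interval.
Db5 -> Gb5
A5 -> D6
C5 -> F5
C4 -> F4
D3 -> G3

Gb5 D6 F5 F4 G3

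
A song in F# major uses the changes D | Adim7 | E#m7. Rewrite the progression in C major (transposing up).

Ab Ebdim7 Bm7

F# major up to C major is a diminished fifth; each chord root moves by that interval while the quality stays the same.
D: root D up a diminished fifth → Ab, giving Ab.
Adim7: root A up a diminished fifth → Eb, giving Ebdim7.
E#m7: root E# up a diminished fifth → B, giving Bm7.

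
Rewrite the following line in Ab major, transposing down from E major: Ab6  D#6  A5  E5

Dbb6 G5 Db5 Ab4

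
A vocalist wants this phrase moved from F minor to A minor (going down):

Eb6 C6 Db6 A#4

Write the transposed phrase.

F minor to A minor down is a minor sixth, so every note moves down by that interval.
Eb6 becomes G5
C6 becomes E5
Db6 becomes F5
A#4 becomes C##4

G5 E5 F5 C##4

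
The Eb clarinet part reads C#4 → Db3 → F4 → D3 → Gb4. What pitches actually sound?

E4 Fb3 Ab4 F3 Bbb4

Written C4 on the Eb clarinet sounds as Eb4, a minor third higher; apply that shift to every note.
C#4 to E4
Db3 to Fb3
F4 to Ab4
D3 to F3
Gb4 to Bbb4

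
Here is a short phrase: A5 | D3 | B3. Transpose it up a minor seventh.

G6 C4 A4

A5: a seventh up reaches G, and 10 semitones makes it G6.
D3 up a minor seventh is C4.
A minor seventh up from B3 gives A4.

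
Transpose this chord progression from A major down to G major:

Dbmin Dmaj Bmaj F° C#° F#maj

Cbmin Cmaj Amaj Eb° B° Emaj

A major down to G major is a major second; each chord root moves by that interval while the quality stays the same.
Dbmin: root Db down a major second → Cb, giving Cbmin.
Dmaj: root D down a major second → C, giving Cmaj.
Bmaj: root B down a major second → A, giving Amaj.
F°: root F down a major second → Eb, giving Eb°.
C#°: root C# down a major second → B, giving B°.
F#maj: root F# down a major second → E, giving Emaj.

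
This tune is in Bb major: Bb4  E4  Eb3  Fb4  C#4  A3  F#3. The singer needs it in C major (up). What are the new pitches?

C5 F#4 F3 Gb4 D#4 B3 G#3

From Bb up to C is a major second; apply that to each pitch.
Bb4 becomes C5
E4 becomes F#4
Eb3 becomes F3
Fb4 becomes Gb4
C#4 becomes D#4
A3 becomes B3
F#3 becomes G#3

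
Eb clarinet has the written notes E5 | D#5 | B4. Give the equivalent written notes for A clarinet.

First find concert pitch: the Eb clarinet sounds a minor third above written, so E5 D#5 B4 sounds G5 F#5 D5.
Then write for A clarinet: it sounds a minor third below written, so the part must be a minor third above concert.
G5 → Bb5
F#5 → A5
D5 → F5

Bb5 A5 F5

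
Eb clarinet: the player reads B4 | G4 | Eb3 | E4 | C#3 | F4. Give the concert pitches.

D5 Bb4 Gb3 G4 E3 Ab4

The Eb clarinet sounds a minor third above written, so transpose each written note up a minor third.
B4 -> D5
G4 -> Bb4
Eb3 -> Gb3
E4 -> G4
C#3 -> E3
F4 -> Ab4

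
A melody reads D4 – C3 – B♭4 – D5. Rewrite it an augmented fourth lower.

Ab3 Gb2 Fb4 Ab4

An augmented fourth down from D4 gives Ab3.
C3: a fourth down reaches G, and 6 semitones makes it Gb2.
Bb4 down an augmented fourth is Fb4.
D5: a fourth down reaches A, and 6 semitones makes it Ab4.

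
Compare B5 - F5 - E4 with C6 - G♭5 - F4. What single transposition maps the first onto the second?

From B5 to C6 is 2 letter names — a second of some quality.
B5 to C6 is 1 semitone, which makes it a minor second; the second version is higher, so the direction is up.
Checking another pair — E4 → F4 — gives the same interval.

up a minor second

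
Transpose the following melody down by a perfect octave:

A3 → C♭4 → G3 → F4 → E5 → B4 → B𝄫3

A2 Cb3 G2 F3 E4 B3 Bbb2

A3 -> A2
Cb4 -> Cb3
G3 -> G2
F4 -> F3
E5 -> E4
B4 -> B3
Bbb3 -> Bbb2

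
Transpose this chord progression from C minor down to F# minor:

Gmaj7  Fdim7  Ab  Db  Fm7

C#maj7 Bdim7 D G Bm7

C minor down to F# minor is a diminished fifth; each chord root moves by that interval while the quality stays the same.
Gmaj7: root G down a diminished fifth → C#, giving C#maj7.
Fdim7: root F down a diminished fifth → B, giving Bdim7.
Ab: root Ab down a diminished fifth → D, giving D.
Db: root Db down a diminished fifth → G, giving G.
Fm7: root F down a diminished fifth → B, giving Bm7.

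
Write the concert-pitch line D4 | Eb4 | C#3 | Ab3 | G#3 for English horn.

A4 Bb4 G#3 Eb4 D#4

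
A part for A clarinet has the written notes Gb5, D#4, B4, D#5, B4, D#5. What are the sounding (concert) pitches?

Written C4 on the A clarinet sounds as A3, a minor third lower; apply that shift to every note.
Gb5 -> Eb5
D#4 -> B#3
B4 -> G#4
D#5 -> B#4
B4 -> G#4
D#5 -> B#4

Eb5 B#3 G#4 B#4 G#4 B#4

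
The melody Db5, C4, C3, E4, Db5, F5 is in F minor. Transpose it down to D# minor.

B4 A#3 A#2 C##4 B4 D#5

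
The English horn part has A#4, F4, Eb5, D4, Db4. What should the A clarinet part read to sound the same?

F#4 Db4 Cb5 Bb3 Bbb3

First find concert pitch: the English horn sounds a perfect fifth below written, so A#4 F4 Eb5 D4 Db4 sounds D#4 Bb3 Ab4 G3 Gb3.
Then write for A clarinet: it sounds a minor third below written, so the part must be a minor third above concert.
D#4 → F#4
Bb3 → Db4
Ab4 → Cb5
G3 → Bb3
Gb3 → Bbb3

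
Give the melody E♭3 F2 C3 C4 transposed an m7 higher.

Db4 Eb3 Bb3 Bb4

Eb3 → Db4
F2 → Eb3
C3 → Bb3
C4 → Bb4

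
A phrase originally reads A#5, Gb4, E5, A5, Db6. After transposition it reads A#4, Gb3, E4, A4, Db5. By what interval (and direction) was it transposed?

down a perfect octave

Take the first pair: A#5 → A#4. A to A spans 8 letter names, so the interval is some kind of octave.
A#4 to A#5 is 12 semitones, which makes it a perfect octave; the second version is lower, so the direction is down.
Checking another pair — Db6 → Db5 — gives the same interval.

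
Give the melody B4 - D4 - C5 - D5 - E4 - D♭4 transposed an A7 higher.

A##5 C##5 B#5 C##6 D##5 C#5

B4: a seventh up reaches A, and 12 semitones makes it A##5.
D4: a seventh up reaches C, and 12 semitones makes it C##5.
C5: a seventh up reaches B, and 12 semitones makes it B#5.
An augmented seventh up from D5 gives C##6.
E4: a seventh up reaches D, and 12 semitones makes it D##5.
Db4 up an augmented seventh is C#5.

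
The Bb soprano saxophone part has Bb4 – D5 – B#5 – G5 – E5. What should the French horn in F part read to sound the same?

Eb5 G5 E#6 C6 A5

First find concert pitch: the Bb soprano saxophone sounds a major second below written, so Bb4 D5 B#5 G5 E5 sounds Ab4 C5 A#5 F5 D5.
Then write for French horn in F: it sounds a perfect fifth below written, so the part must be a perfect fifth above concert.
Ab4 → Eb5
C5 → G5
A#5 → E#6
F5 → C6
D5 → A5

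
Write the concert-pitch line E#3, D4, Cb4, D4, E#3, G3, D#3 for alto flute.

A#3 G4 Fb4 G4 A#3 C4 G#3

The alto flute sounds a perfect fourth below written, so the written part must be a perfect fourth above concert — transpose each note up.
E#3 -> A#3
D4 -> G4
Cb4 -> Fb4
D4 -> G4
E#3 -> A#3
G3 -> C4
D#3 -> G#3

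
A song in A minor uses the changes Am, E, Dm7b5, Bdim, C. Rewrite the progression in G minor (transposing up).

Gm D Cm7b5 Adim Bb

A minor up to G minor is a minor seventh; each chord root moves by that interval while the quality stays the same.
Am: root A up a minor seventh → G, giving Gm.
E: root E up a minor seventh → D, giving D.
Dm7b5: root D up a minor seventh → C, giving Cm7b5.
Bdim: root B up a minor seventh → A, giving Adim.
C: root C up a minor seventh → Bb, giving Bb.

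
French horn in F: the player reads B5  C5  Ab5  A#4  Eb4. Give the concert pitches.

The French horn in F sounds a perfect fifth below written, so transpose each written note down a perfect fifth.
B5 -> E5
C5 -> F4
Ab5 -> Db5
A#4 -> D#4
Eb4 -> Ab3

E5 F4 Db5 D#4 Ab3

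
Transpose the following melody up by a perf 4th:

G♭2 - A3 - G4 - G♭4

Cb3 D4 C5 Cb5

Gb2: a fourth up reaches C, and 5 semitones makes it Cb3.
A perfect fourth up from A3 gives D4.
A perfect fourth up from G4 gives C5.
Gb4: a fourth up reaches C, and 5 semitones makes it Cb5.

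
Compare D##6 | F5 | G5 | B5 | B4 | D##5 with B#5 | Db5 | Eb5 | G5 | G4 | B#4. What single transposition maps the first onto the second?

down a major third

From D##6 to B#5 is 3 letter names — a third of some quality.
B#5 to D##6 is 4 semitones, which makes it a major third; the second version is lower, so the direction is down.
Checking another pair — D##5 → B#4 — gives the same interval.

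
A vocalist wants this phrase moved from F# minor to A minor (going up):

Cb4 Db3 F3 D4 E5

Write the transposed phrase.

From F# up to A is a minor third; apply that to each pitch.
Cb4 -> Ebb4
Db3 -> Fb3
F3 -> Ab3
D4 -> F4
E5 -> G5

Ebb4 Fb3 Ab3 F4 G5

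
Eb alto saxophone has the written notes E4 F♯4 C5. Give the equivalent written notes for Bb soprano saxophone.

First find concert pitch: the Eb alto saxophone sounds a major sixth below written, so E4 F♯4 C5 sounds G3 A3 Eb4.
Then write for Bb soprano saxophone: it sounds a major second below written, so the part must be a major second above concert.
G3 → A3
A3 → B3
Eb4 → F4

A3 B3 F4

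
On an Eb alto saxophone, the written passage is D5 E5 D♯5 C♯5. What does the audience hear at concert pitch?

F4 G4 F#4 E4

Written C4 on the Eb alto saxophone sounds as Eb3, a major sixth lower; apply that shift to every note.
D5 → F4
E5 → G4
D#5 → F#4
C#5 → E4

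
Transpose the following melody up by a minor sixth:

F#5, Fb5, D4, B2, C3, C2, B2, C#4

D6 Dbb6 Bb4 G3 Ab3 Ab2 G3 A4

F#5 -> D6
Fb5 -> Dbb6
D4 -> Bb4
B2 -> G3
C3 -> Ab3
C2 -> Ab2
B2 -> G3
C#4 -> A4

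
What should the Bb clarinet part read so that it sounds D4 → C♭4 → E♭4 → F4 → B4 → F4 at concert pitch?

E4 Db4 F4 G4 C#5 G4

The Bb clarinet sounds a major second below written, so the written part must be a major second above concert — transpose each note up.
D4 -> E4
Cb4 -> Db4
Eb4 -> F4
F4 -> G4
B4 -> C#5
F4 -> G4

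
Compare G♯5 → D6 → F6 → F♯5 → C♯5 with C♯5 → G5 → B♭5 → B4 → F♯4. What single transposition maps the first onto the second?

From G#5 to C#5 is 5 letter names — a fifth of some quality.
C#5 to G#5 is 7 semitones, which makes it a perfect fifth; the second version is lower, so the direction is down.
Checking another pair — C#5 → F#4 — gives the same interval.

down a perfect fifth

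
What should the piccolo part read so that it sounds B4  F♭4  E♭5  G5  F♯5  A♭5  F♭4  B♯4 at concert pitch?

B3 Fb3 Eb4 G4 F#4 Ab4 Fb3 B#3

The piccolo sounds a perfect octave above written, so the written part must be a perfect octave below concert — transpose each note down.
B4 -> B3
Fb4 -> Fb3
Eb5 -> Eb4
G5 -> G4
F#5 -> F#4
Ab5 -> Ab4
Fb4 -> Fb3
B#4 -> B#3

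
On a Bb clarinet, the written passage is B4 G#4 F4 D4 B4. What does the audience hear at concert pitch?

A4 F#4 Eb4 C4 A4

The Bb clarinet sounds a major second below written, so transpose each written note down a major second.
B4 -> A4
G#4 -> F#4
F4 -> Eb4
D4 -> C4
B4 -> A4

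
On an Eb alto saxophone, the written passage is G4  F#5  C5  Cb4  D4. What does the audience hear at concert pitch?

The Eb alto saxophone sounds a major sixth below written, so transpose each written note down a major sixth.
G4 → Bb3
F#5 → A4
C5 → Eb4
Cb4 → Ebb3
D4 → F3

Bb3 A4 Eb4 Ebb3 F3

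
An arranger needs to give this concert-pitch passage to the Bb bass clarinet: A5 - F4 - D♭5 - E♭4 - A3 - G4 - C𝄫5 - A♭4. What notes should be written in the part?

B6 G5 Eb6 F5 B4 A5 Dbb6 Bb5

The Bb bass clarinet sounds a major ninth below written, so the written part must be a major ninth above concert — transpose each note up.
A5 becomes B6
F4 becomes G5
Db5 becomes Eb6
Eb4 becomes F5
A3 becomes B4
G4 becomes A5
Cbb5 becomes Dbb6
Ab4 becomes Bb5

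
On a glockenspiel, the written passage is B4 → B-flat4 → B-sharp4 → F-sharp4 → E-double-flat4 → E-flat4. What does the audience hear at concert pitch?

B6 Bb6 B#6 F#6 Ebb6 Eb6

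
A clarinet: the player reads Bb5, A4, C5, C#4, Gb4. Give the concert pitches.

G5 F#4 A4 A#3 Eb4

Written C4 on the A clarinet sounds as A3, a minor third lower; apply that shift to every note.
Bb5 gives G5
A4 gives F#4
C5 gives A4
C#4 gives A#3
Gb4 gives Eb4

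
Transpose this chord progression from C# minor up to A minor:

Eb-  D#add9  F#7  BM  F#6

Cb- Badd9 D7 GM D6

C# minor up to A minor is a minor sixth; each chord root moves by that interval while the quality stays the same.
Eb-: root Eb up a minor sixth → Cb, giving Cb-.
D#add9: root D# up a minor sixth → B, giving Badd9.
F#7: root F# up a minor sixth → D, giving D7.
BM: root B up a minor sixth → G, giving GM.
F#6: root F# up a minor sixth → D, giving D6.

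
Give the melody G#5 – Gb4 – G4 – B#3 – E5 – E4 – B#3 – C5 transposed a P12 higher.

D#7 Db6 D6 F##5 B6 B5 F##5 G6

G#5 → D#7
Gb4 → Db6
G4 → D6
B#3 → F##5
E5 → B6
E4 → B5
B#3 → F##5
C5 → G6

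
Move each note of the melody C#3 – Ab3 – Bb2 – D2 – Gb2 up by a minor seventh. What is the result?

C#3 to B3
Ab3 to Gb4
Bb2 to Ab3
D2 to C3
Gb2 to Fb3

B3 Gb4 Ab3 C3 Fb3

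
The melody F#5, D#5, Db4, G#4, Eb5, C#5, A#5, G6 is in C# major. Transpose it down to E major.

A4 F#4 Fb3 B3 Gb4 E4 C#5 Bb5

From C# down to E is a major sixth; apply that to each pitch.
F#5 → A4
D#5 → F#4
Db4 → Fb3
G#4 → B3
Eb5 → Gb4
C#5 → E4
A#5 → C#5
G6 → Bb5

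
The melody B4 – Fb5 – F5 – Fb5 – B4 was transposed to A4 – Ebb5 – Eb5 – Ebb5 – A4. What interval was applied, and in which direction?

down a major second

From B4 to A4 is 2 letter names — a second of some quality.
A4 to B4 is 2 semitones, which makes it a major second; the second version is lower, so the direction is down.
Checking another pair — B4 → A4 — gives the same interval.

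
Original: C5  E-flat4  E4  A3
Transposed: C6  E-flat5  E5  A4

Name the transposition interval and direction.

Take the first pair: C5 → C6. C to C spans 8 letter names, so the interval is some kind of octave.
C5 to C6 is 12 semitones, which makes it a perfect octave; the second version is higher, so the direction is up.
Checking another pair — A3 → A4 — gives the same interval.

up a perfect octave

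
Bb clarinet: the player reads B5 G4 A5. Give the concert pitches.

A5 F4 G5

The Bb clarinet sounds a major second below written, so transpose each written note down a major second.
B5 to A5
G4 to F4
A5 to G5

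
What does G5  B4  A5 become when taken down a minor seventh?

G5 down a minor seventh is A4.
A minor seventh down from B4 gives C#4.
A minor seventh down from A5 gives B4.

A4 C#4 B4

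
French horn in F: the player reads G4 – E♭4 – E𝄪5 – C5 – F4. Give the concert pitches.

C4 Ab3 A##4 F4 Bb3

The French horn in F sounds a perfect fifth below written, so transpose each written note down a perfect fifth.
G4 becomes C4
Eb4 becomes Ab3
E##5 becomes A##4
C5 becomes F4
F4 becomes Bb3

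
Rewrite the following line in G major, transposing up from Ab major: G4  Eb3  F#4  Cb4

F#5 D4 E#5 Bb4

From Ab up to G is a major seventh; apply that to each pitch.
G4 -> F#5
Eb3 -> D4
F#4 -> E#5
Cb4 -> Bb4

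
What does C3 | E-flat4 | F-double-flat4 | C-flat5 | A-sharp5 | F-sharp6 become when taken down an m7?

C3 to D2
Eb4 to F3
Fbb4 to Gbb3
Cb5 to Db4
A#5 to B#4
F#6 to G#5

D2 F3 Gbb3 Db4 B#4 G#5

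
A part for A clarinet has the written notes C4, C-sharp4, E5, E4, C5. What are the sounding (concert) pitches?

The A clarinet sounds a minor third below written, so transpose each written note down a minor third.
C4 -> A3
C#4 -> A#3
E5 -> C#5
E4 -> C#4
C5 -> A4

A3 A#3 C#5 C#4 A4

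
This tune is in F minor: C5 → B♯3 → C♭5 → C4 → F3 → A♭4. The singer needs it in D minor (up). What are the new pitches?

From F up to D is a major sixth; apply that to each pitch.
C5 becomes A5
B#3 becomes G##4
Cb5 becomes Ab5
C4 becomes A4
F3 becomes D4
Ab4 becomes F5

A5 G##4 Ab5 A4 D4 F5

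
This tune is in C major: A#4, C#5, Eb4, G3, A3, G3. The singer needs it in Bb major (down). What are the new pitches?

From C down to Bb is a major second; apply that to each pitch.
A#4 becomes G#4
C#5 becomes B4
Eb4 becomes Db4
G3 becomes F3
A3 becomes G3
G3 becomes F3

G#4 B4 Db4 F3 G3 F3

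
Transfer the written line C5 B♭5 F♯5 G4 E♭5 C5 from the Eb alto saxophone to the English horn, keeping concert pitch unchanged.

Bb4 Ab5 E5 F4 Db5 Bb4

First find concert pitch: the Eb alto saxophone sounds a major sixth below written, so C5 B♭5 F♯5 G4 E♭5 C5 sounds Eb4 Db5 A4 Bb3 Gb4 Eb4.
Then write for English horn: it sounds a perfect fifth below written, so the part must be a perfect fifth above concert.
Eb4 → Bb4
Db5 → Ab5
A4 → E5
Bb3 → F4
Gb4 → Db5
Eb4 → Bb4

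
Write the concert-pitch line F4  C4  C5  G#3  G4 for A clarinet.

Ab4 Eb4 Eb5 B3 Bb4

Written C4 sounds as A3 on the A clarinet, so concert pitches are written a minor third up.
F4 → Ab4
C4 → Eb4
C5 → Eb5
G#3 → B3
G4 → Bb4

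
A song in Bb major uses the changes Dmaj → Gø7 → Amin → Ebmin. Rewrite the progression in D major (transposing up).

Bb major up to D major is a major third; each chord root moves by that interval while the quality stays the same.
Dmaj: root D up a major third → F#, giving F#maj.
Gø7: root G up a major third → B, giving Bø7.
Amin: root A up a major third → C#, giving C#min.
Ebmin: root Eb up a major third → G, giving Gmin.

F#maj Bø7 C#min Gmin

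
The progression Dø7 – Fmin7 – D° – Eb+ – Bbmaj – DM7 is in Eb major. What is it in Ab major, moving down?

Gø7 Bbmin7 G° Ab+ Ebmaj GM7

Eb major down to Ab major is a perfect fifth; each chord root moves by that interval while the quality stays the same.
Dø7: root D down a perfect fifth → G, giving Gø7.
Fmin7: root F down a perfect fifth → Bb, giving Bbmin7.
D°: root D down a perfect fifth → G, giving G°.
Eb+: root Eb down a perfect fifth → Ab, giving Ab+.
Bbmaj: root Bb down a perfect fifth → Eb, giving Ebmaj.
DM7: root D down a perfect fifth → G, giving GM7.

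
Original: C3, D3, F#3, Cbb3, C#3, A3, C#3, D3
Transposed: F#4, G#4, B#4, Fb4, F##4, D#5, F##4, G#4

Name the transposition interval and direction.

Take the first pair: C3 → F#4. C to F spans 11 letter names, so the interval is some kind of eleventh.
C3 to F#4 is 18 semitones, which makes it an augmented eleventh; the second version is higher, so the direction is up.
Checking another pair — D3 → G#4 — gives the same interval.

up an augmented eleventh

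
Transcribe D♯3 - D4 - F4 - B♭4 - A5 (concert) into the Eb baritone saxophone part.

The Eb baritone saxophone sounds a major thirteenth below written, so the written part must be a major thirteenth above concert — transpose each note up.
D#3 becomes B#4
D4 becomes B5
F4 becomes D6
Bb4 becomes G6
A5 becomes F#7

B#4 B5 D6 G6 F#7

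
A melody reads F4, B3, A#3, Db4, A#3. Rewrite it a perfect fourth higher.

Bb4 E4 D#4 Gb4 D#4

F4 becomes Bb4
B3 becomes E4
A#3 becomes D#4
Db4 becomes Gb4
A#3 becomes D#4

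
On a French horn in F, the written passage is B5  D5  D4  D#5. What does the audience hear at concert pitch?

Written C4 on the French horn in F sounds as F3, a perfect fifth lower; apply that shift to every note.
B5 → E5
D5 → G4
D4 → G3
D#5 → G#4

E5 G4 G3 G#4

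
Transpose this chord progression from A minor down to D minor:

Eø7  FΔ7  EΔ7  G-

Aø7 BbΔ7 AΔ7 C-

A minor down to D minor is a perfect fifth; each chord root moves by that interval while the quality stays the same.
Eø7: root E down a perfect fifth → A, giving Aø7.
FΔ7: root F down a perfect fifth → Bb, giving BbΔ7.
EΔ7: root E down a perfect fifth → A, giving AΔ7.
G-: root G down a perfect fifth → C, giving C-.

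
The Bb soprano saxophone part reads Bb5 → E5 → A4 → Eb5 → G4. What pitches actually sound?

The Bb soprano saxophone sounds a major second below written, so transpose each written note down a major second.
Bb5 to Ab5
E5 to D5
A4 to G4
Eb5 to Db5
G4 to F4

Ab5 D5 G4 Db5 F4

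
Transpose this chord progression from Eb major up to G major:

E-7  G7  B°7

Eb major up to G major is a major third; each chord root moves by that interval while the quality stays the same.
E-7: root E up a major third → G#, giving G#-7.
G7: root G up a major third → B, giving B7.
B°7: root B up a major third → D#, giving D#°7.

G#-7 B7 D#°7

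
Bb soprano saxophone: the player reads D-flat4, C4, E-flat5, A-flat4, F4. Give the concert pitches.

Cb4 Bb3 Db5 Gb4 Eb4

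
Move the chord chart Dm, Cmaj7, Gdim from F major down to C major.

F major down to C major is a perfect fourth; each chord root moves by that interval while the quality stays the same.
Dm: root D down a perfect fourth → A, giving Am.
Cmaj7: root C down a perfect fourth → G, giving Gmaj7.
Gdim: root G down a perfect fourth → D, giving Ddim.

Am Gmaj7 Ddim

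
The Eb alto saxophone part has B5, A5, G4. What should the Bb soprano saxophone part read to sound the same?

First find concert pitch: the Eb alto saxophone sounds a major sixth below written, so B5 A5 G4 sounds D5 C5 Bb3.
Then write for Bb soprano saxophone: it sounds a major second below written, so the part must be a major second above concert.
D5 → E5
C5 → D5
Bb3 → C4

E5 D5 C4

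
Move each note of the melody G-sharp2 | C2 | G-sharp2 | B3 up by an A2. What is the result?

A##2 D#2 A##2 C##4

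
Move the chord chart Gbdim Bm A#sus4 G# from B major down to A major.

Fbdim Am G#sus4 F#

B major down to A major is a major second; each chord root moves by that interval while the quality stays the same.
Gbdim: root Gb down a major second → Fb, giving Fbdim.
Bm: root B down a major second → A, giving Am.
A#sus4: root A# down a major second → G#, giving G#sus4.
G#: root G# down a major second → F#, giving F#.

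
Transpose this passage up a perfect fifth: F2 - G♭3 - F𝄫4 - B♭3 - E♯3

F2 -> C3
Gb3 -> Db4
Fbb4 -> Cbb5
Bb3 -> F4
E#3 -> B#3

C3 Db4 Cbb5 F4 B#3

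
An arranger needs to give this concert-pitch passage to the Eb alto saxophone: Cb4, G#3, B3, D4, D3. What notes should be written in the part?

Ab4 E#4 G#4 B4 B3

Written C4 sounds as Eb3 on the Eb alto saxophone, so concert pitches are written a major sixth up.
Cb4 → Ab4
G#3 → E#4
B3 → G#4
D4 → B4
D3 → B3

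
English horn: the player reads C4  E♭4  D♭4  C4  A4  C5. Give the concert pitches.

Written C4 on the English horn sounds as F3, a perfect fifth lower; apply that shift to every note.
C4 gives F3
Eb4 gives Ab3
Db4 gives Gb3
C4 gives F3
A4 gives D4
C5 gives F4

F3 Ab3 Gb3 F3 D4 F4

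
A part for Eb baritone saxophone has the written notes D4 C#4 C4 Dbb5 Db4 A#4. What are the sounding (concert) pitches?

F2 E2 Eb2 Fbb3 Fb2 C#3

The Eb baritone saxophone sounds a major thirteenth below written, so transpose each written note down a major thirteenth.
D4 → F2
C#4 → E2
C4 → Eb2
Dbb5 → Fbb3
Db4 → Fb2
A#4 → C#3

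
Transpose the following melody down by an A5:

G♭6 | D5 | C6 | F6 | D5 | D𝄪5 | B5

Gb6 down an augmented fifth is Cbb6.
An augmented fifth down from D5 gives Gb4.
An augmented fifth down from C6 gives Fb5.
An augmented fifth down from F6 gives Bbb5.
D5 down an augmented fifth is Gb4.
D##5: a fifth down reaches G, and 8 semitones makes it G#4.
B5: a fifth down reaches E, and 8 semitones makes it Eb5.

Cbb6 Gb4 Fb5 Bbb5 Gb4 G#4 Eb5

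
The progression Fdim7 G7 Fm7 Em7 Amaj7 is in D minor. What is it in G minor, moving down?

Bbdim7 C7 Bbm7 Am7 Dmaj7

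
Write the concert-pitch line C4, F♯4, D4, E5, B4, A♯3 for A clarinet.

Eb4 A4 F4 G5 D5 C#4

The A clarinet sounds a minor third below written, so the written part must be a minor third above concert — transpose each note up.
C4 gives Eb4
F#4 gives A4
D4 gives F4
E5 gives G5
B4 gives D5
A#3 gives C#4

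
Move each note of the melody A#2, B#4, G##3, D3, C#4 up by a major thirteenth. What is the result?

F##4 G##6 E##5 B4 A#5

A major thirteenth up from A#2 gives F##4.
B#4: a thirteenth up reaches G, and 21 semitones makes it G##6.
G##3 up a major thirteenth is E##5.
D3 up a major thirteenth is B4.
A major thirteenth up from C#4 gives A#5.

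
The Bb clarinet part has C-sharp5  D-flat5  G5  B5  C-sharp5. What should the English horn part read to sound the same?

First find concert pitch: the Bb clarinet sounds a major second below written, so C-sharp5 D-flat5 G5 B5 C-sharp5 sounds B4 Cb5 F5 A5 B4.
Then write for English horn: it sounds a perfect fifth below written, so the part must be a perfect fifth above concert.
B4 → F#5
Cb5 → Gb5
F5 → C6
A5 → E6
B4 → F#5

F#5 Gb5 C6 E6 F#5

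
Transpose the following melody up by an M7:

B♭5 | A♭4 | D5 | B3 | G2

Bb5 becomes A6
Ab4 becomes G5
D5 becomes C#6
B3 becomes A#4
G2 becomes F#3

A6 G5 C#6 A#4 F#3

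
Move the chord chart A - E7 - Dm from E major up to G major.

E major up to G major is a minor third; each chord root moves by that interval while the quality stays the same.
A: root A up a minor third → C, giving C.
E7: root E up a minor third → G, giving G7.
Dm: root D up a minor third → F, giving Fm.

C G7 Fm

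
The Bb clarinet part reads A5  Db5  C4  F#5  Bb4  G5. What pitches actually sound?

The Bb clarinet sounds a major second below written, so transpose each written note down a major second.
A5 to G5
Db5 to Cb5
C4 to Bb3
F#5 to E5
Bb4 to Ab4
G5 to F5

G5 Cb5 Bb3 E5 Ab4 F5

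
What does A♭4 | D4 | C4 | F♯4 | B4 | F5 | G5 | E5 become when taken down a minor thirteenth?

C3 F#2 E2 A#2 D#3 A3 B3 G#3

Ab4 -> C3
D4 -> F#2
C4 -> E2
F#4 -> A#2
B4 -> D#3
F5 -> A3
G5 -> B3
E5 -> G#3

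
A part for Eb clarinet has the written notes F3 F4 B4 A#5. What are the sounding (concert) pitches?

Ab3 Ab4 D5 C#6

Written C4 on the Eb clarinet sounds as Eb4, a minor third higher; apply that shift to every note.
F3 -> Ab3
F4 -> Ab4
B4 -> D5
A#5 -> C#6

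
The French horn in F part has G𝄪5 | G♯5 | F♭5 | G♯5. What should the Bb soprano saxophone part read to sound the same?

D##5 D#5 Cb5 D#5

First find concert pitch: the French horn in F sounds a perfect fifth below written, so G𝄪5 G♯5 F♭5 G♯5 sounds C##5 C#5 Bbb4 C#5.
Then write for Bb soprano saxophone: it sounds a major second below written, so the part must be a major second above concert.
C##5 → D##5
C#5 → D#5
Bbb4 → Cb5
C#5 → D#5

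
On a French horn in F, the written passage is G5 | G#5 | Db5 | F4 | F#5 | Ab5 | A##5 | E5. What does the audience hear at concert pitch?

C5 C#5 Gb4 Bb3 B4 Db5 D##5 A4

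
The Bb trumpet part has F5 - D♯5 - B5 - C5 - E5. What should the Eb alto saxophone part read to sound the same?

C6 A#5 F#6 G5 B5

First find concert pitch: the Bb trumpet sounds a major second below written, so F5 D♯5 B5 C5 E5 sounds Eb5 C#5 A5 Bb4 D5.
Then write for Eb alto saxophone: it sounds a major sixth below written, so the part must be a major sixth above concert.
Eb5 → C6
C#5 → A#5
A5 → F#6
Bb4 → G5
D5 → B5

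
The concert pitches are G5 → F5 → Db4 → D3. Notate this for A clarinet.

The A clarinet sounds a minor third below written, so the written part must be a minor third above concert — transpose each note up.
G5 gives Bb5
F5 gives Ab5
Db4 gives Fb4
D3 gives F3

Bb5 Ab5 Fb4 F3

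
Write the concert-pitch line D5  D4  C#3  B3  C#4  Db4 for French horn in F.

A5 A4 G#3 F#4 G#4 Ab4

The French horn in F sounds a perfect fifth below written, so the written part must be a perfect fifth above concert — transpose each note up.
D5 → A5
D4 → A4
C#3 → G#3
B3 → F#4
C#4 → G#4
Db4 → Ab4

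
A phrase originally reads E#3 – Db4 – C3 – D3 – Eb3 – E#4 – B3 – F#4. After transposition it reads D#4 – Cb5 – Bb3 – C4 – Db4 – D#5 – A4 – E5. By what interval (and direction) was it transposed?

Take the first pair: E#3 → D#4. E to D spans 7 letter names, so the interval is some kind of seventh.
E#3 to D#4 is 10 semitones, which makes it a minor seventh; the second version is higher, so the direction is up.
Checking another pair — F#4 → E5 — gives the same interval.

up a minor seventh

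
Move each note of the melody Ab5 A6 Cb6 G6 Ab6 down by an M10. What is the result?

Fb4 F5 Abb4 Eb5 Fb5

A major tenth down from Ab5 gives Fb4.
A major tenth down from A6 gives F5.
Cb6 down a major tenth is Abb4.
A major tenth down from G6 gives Eb5.
Ab6 down a major tenth is Fb5.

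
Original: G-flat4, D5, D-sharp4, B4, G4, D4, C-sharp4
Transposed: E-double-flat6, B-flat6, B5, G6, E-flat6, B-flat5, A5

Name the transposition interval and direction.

up a minor thirteenth

Take the first pair: Gb4 → Ebb6. G to E spans 13 letter names, so the interval is some kind of thirteenth.
Gb4 to Ebb6 is 20 semitones, which makes it a minor thirteenth; the second version is higher, so the direction is up.
Checking another pair — C#4 → A5 — gives the same interval.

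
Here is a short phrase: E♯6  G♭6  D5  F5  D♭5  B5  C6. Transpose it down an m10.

C##5 Eb5 B3 D4 Bb3 G#4 A4

E#6 down a minor tenth is C##5.
A minor tenth down from Gb6 gives Eb5.
D5: a tenth down reaches B, and 15 semitones makes it B3.
F5 down a minor tenth is D4.
Db5 down a minor tenth is Bb3.
A minor tenth down from B5 gives G#4.
C6 down a minor tenth is A4.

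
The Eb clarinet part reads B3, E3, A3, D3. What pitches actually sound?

D4 G3 C4 F3

Written C4 on the Eb clarinet sounds as Eb4, a minor third higher; apply that shift to every note.
B3 → D4
E3 → G3
A3 → C4
D3 → F3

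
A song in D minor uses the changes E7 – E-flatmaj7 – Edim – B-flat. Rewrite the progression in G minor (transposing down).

A7 Abmaj7 Adim Eb

D minor down to G minor is a perfect fifth; each chord root moves by that interval while the quality stays the same.
E7: root E down a perfect fifth → A, giving A7.
E-flatmaj7: root E-flat down a perfect fifth → Ab, giving Abmaj7.
Edim: root E down a perfect fifth → A, giving Adim.
B-flat: root B-flat down a perfect fifth → Eb, giving Eb.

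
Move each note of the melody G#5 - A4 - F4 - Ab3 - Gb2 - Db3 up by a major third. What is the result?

G#5: a third up reaches B, and 4 semitones makes it B#5.
A major third up from A4 gives C#5.
F4 up a major third is A4.
Ab3 up a major third is C4.
Gb2: a third up reaches B, and 4 semitones makes it Bb2.
Db3 up a major third is F3.

B#5 C#5 A4 C4 Bb2 F3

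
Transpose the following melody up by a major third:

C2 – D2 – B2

C2 → E2
D2 → F#2
B2 → D#3

E2 F#2 D#3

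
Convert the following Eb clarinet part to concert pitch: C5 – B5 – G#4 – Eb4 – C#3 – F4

The Eb clarinet sounds a minor third above written, so transpose each written note up a minor third.
C5 to Eb5
B5 to D6
G#4 to B4
Eb4 to Gb4
C#3 to E3
F4 to Ab4

Eb5 D6 B4 Gb4 E3 Ab4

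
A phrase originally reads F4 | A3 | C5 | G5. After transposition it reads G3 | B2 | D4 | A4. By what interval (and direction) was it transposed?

down a minor seventh

From F4 to G3 is 7 letter names — a seventh of some quality.
G3 to F4 is 10 semitones, which makes it a minor seventh; the second version is lower, so the direction is down.
Checking another pair — G5 → A4 — gives the same interval.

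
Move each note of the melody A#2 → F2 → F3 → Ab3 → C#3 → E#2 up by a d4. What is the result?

A#2 becomes D3
F2 becomes Bbb2
F3 becomes Bbb3
Ab3 becomes Dbb4
C#3 becomes F3
E#2 becomes A2

D3 Bbb2 Bbb3 Dbb4 F3 A2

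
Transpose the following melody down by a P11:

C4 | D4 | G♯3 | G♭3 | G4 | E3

G2 A2 D#2 Db2 D3 B1

C4: an eleventh down reaches G, and 17 semitones makes it G2.
D4: an eleventh down reaches A, and 17 semitones makes it A2.
A perfect eleventh down from G#3 gives D#2.
A perfect eleventh down from Gb3 gives Db2.
G4 down a perfect eleventh is D3.
A perfect eleventh down from E3 gives B1.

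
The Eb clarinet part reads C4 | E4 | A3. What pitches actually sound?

Written C4 on the Eb clarinet sounds as Eb4, a minor third higher; apply that shift to every note.
C4 -> Eb4
E4 -> G4
A3 -> C4

Eb4 G4 C4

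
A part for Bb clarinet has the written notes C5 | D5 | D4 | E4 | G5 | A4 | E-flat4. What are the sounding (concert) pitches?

Bb4 C5 C4 D4 F5 G4 Db4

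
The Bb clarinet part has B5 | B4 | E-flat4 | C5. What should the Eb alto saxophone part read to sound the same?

F#6 F#5 Bb4 G5

First find concert pitch: the Bb clarinet sounds a major second below written, so B5 B4 E-flat4 C5 sounds A5 A4 Db4 Bb4.
Then write for Eb alto saxophone: it sounds a major sixth below written, so the part must be a major sixth above concert.
A5 → F#6
A4 → F#5
Db4 → Bb4
Bb4 → G5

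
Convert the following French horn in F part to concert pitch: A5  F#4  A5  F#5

D5 B3 D5 B4

Written C4 on the French horn in F sounds as F3, a perfect fifth lower; apply that shift to every note.
A5 -> D5
F#4 -> B3
A5 -> D5
F#5 -> B4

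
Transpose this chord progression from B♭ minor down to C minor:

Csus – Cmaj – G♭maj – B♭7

B♭ minor down to C minor is a minor seventh; each chord root moves by that interval while the quality stays the same.
Csus: root C down a minor seventh → D, giving Dsus.
Cmaj: root C down a minor seventh → D, giving Dmaj.
G♭maj: root G♭ down a minor seventh → Ab, giving Abmaj.
B♭7: root B♭ down a minor seventh → C, giving C7.

Dsus Dmaj Abmaj C7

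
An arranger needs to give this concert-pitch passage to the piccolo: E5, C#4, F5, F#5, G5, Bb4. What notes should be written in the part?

E4 C#3 F4 F#4 G4 Bb3

The piccolo sounds a perfect octave above written, so the written part must be a perfect octave below concert — transpose each note down.
E5 to E4
C#4 to C#3
F5 to F4
F#5 to F#4
G5 to G4
Bb4 to Bb3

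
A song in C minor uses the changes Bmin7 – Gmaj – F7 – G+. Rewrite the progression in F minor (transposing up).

C minor up to F minor is a perfect fourth; each chord root moves by that interval while the quality stays the same.
Bmin7: root B up a perfect fourth → E, giving Emin7.
Gmaj: root G up a perfect fourth → C, giving Cmaj.
F7: root F up a perfect fourth → Bb, giving Bb7.
G+: root G up a perfect fourth → C, giving C+.

Emin7 Cmaj Bb7 C+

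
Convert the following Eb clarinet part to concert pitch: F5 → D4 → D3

Ab5 F4 F3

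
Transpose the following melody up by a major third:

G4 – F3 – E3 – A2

G4 → B4
F3 → A3
E3 → G#3
A2 → C#3

B4 A3 G#3 C#3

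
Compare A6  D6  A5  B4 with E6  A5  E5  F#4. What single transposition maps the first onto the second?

down a perfect fourth

Take the first pair: A6 → E6. A to E spans 4 letter names, so the interval is some kind of fourth.
E6 to A6 is 5 semitones, which makes it a perfect fourth; the second version is lower, so the direction is down.
Checking another pair — B4 → F#4 — gives the same interval.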